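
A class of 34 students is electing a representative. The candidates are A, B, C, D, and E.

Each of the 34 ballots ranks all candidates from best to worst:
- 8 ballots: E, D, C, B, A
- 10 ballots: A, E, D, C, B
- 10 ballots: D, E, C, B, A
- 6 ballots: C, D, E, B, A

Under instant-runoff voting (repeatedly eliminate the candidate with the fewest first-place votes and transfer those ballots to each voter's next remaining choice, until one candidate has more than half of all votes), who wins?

Round 1: A 10, B 0, C 6, D 10, E 8. B eliminated.
Round 2: A 10, C 6, D 10, E 8. C eliminated.
Round 3: A 10, D 16, E 8. E eliminated.
Round 4: A 10, D 24. D has a majority (≥18).

D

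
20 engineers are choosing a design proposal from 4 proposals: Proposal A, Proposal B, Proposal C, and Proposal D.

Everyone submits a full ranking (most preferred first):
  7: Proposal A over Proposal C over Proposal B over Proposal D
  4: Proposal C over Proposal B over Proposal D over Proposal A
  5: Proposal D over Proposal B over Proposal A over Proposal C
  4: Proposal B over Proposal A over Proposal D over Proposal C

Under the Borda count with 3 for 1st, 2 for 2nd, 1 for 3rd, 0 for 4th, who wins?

Proposal A: 7×3 + 4×0 + 5×1 + 4×2 = 34
Proposal B: 7×1 + 4×2 + 5×2 + 4×3 = 37
Proposal C: 7×2 + 4×3 + 5×0 + 4×0 = 26
Proposal D: 7×0 + 4×1 + 5×3 + 4×1 = 23

Proposal B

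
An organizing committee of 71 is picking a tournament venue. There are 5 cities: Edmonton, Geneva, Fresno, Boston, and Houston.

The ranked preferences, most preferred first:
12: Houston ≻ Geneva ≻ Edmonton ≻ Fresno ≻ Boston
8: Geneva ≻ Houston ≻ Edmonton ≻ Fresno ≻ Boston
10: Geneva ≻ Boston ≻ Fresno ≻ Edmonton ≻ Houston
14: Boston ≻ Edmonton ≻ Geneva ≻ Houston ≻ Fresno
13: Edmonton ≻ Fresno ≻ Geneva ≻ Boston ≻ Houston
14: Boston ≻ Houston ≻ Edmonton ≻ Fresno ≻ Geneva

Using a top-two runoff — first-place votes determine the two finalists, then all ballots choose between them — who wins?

Round 1 first-place votes: Edmonton 13, Geneva 18, Fresno 0, Boston 28, Houston 12. Boston and Geneva advance.
Runoff: Boston is ranked above Geneva on 28 ballots, Geneva above Boston on 43.

Geneva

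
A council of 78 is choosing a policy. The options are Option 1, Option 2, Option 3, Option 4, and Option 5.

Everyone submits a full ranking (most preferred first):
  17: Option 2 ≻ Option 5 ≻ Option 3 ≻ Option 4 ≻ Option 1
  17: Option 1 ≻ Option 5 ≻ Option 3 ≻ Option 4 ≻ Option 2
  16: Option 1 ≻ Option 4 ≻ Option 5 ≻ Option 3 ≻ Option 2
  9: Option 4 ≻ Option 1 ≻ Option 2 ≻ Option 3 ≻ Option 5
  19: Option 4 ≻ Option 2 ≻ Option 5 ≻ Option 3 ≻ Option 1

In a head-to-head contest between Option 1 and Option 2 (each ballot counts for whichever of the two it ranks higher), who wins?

Option 1 is ranked above Option 2 on 42 ballots; Option 2 above Option 1 on 36.

Option 1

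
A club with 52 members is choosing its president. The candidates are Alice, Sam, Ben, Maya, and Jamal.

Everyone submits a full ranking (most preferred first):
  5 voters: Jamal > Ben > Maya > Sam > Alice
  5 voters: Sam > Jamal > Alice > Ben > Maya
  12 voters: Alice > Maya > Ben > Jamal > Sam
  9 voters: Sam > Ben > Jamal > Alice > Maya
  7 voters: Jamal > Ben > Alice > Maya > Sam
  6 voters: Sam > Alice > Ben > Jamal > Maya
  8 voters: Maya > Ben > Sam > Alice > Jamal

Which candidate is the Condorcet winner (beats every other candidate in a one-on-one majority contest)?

Ben

Ben vs Alice: 29–23
Ben vs Sam: 32–20
Ben vs Maya: 32–20
Ben vs Jamal: 35–17
Ben beats every other candidate.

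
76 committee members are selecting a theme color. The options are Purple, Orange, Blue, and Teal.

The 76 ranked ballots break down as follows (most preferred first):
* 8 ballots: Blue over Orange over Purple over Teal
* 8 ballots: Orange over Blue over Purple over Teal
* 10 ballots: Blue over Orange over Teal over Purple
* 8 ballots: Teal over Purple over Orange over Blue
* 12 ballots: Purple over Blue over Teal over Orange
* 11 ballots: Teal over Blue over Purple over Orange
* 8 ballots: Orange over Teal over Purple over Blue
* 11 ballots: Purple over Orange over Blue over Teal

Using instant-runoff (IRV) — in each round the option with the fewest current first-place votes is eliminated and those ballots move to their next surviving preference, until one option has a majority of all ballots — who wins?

Blue

Round 1: Purple 23, Orange 16, Blue 18, Teal 19. Orange eliminated.
Round 2: Purple 23, Blue 26, Teal 27. Purple eliminated.
Round 3: Blue 49, Teal 27. Blue has a majority (≥39).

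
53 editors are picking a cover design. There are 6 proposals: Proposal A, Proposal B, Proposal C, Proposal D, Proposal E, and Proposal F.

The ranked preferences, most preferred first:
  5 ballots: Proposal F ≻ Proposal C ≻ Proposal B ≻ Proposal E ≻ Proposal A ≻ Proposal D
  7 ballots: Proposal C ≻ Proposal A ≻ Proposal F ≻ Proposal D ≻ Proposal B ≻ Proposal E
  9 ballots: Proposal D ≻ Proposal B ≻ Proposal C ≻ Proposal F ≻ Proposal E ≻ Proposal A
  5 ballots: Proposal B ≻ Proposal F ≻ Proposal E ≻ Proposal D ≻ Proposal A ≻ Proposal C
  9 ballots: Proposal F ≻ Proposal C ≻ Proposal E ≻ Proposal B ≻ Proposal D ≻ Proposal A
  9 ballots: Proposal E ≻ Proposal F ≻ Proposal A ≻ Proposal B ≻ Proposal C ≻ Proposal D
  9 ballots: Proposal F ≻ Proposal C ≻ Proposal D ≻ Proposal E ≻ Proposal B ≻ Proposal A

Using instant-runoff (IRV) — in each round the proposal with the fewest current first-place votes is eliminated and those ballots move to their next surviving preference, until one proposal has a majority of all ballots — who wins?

Proposal F

Round 1: Proposal A 0, Proposal B 5, Proposal C 7, Proposal D 9, Proposal E 9, Proposal F 23. Proposal A eliminated.
Round 2: Proposal B 5, Proposal C 7, Proposal D 9, Proposal E 9, Proposal F 23. Proposal B eliminated.
Round 3: Proposal C 7, Proposal D 9, Proposal E 9, Proposal F 28. Proposal F has a majority (≥27).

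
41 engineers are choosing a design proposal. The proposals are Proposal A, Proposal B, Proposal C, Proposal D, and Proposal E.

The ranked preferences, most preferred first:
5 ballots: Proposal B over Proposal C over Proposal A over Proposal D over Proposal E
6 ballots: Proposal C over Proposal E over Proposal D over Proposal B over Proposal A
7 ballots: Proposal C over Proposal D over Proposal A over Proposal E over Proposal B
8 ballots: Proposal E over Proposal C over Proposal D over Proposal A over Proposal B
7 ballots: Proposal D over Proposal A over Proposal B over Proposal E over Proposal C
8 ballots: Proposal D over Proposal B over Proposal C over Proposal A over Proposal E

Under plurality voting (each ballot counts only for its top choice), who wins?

First-place votes: Proposal A 0, Proposal B 5, Proposal C 13, Proposal D 15, Proposal E 8.

Proposal D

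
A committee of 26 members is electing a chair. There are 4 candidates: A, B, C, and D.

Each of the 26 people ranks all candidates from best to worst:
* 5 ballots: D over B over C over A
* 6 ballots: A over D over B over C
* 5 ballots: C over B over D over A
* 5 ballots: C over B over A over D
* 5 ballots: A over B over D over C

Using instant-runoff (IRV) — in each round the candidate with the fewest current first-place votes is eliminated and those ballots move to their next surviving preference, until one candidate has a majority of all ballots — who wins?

C

Round 1: A 11, B 0, C 10, D 5. B eliminated.
Round 2: A 11, C 10, D 5. D eliminated.
Round 3: A 11, C 15. C has a majority (≥14).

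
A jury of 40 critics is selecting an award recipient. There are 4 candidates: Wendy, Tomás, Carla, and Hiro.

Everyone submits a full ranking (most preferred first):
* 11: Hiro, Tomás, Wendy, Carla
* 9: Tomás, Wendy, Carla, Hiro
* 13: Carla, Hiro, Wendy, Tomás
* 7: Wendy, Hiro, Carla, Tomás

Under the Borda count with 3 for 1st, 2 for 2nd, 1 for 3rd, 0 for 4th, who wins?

Wendy: 11×1 + 9×2 + 13×1 + 7×3 = 63
Tomás: 11×2 + 9×3 + 13×0 + 7×0 = 49
Carla: 11×0 + 9×1 + 13×3 + 7×1 = 55
Hiro: 11×3 + 9×0 + 13×2 + 7×2 = 73

Hiro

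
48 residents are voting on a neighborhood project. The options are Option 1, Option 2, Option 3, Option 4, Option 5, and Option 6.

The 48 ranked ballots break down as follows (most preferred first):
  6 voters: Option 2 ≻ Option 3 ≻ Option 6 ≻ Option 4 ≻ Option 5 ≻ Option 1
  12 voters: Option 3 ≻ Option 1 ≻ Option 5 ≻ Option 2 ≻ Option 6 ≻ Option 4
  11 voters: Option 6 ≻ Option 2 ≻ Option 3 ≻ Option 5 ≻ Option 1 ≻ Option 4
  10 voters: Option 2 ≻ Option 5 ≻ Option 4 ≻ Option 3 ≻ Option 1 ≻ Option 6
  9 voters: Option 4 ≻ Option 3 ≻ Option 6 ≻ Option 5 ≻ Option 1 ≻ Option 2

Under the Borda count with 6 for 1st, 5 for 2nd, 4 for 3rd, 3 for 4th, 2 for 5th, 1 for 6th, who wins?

Option 3

Option 1: 6×1 + 12×5 + 11×2 + 10×2 + 9×2 = 126
Option 2: 6×6 + 12×3 + 11×5 + 10×6 + 9×1 = 196
Option 3: 6×5 + 12×6 + 11×4 + 10×3 + 9×5 = 221
Option 4: 6×3 + 12×1 + 11×1 + 10×4 + 9×6 = 135
Option 5: 6×2 + 12×4 + 11×3 + 10×5 + 9×3 = 170
Option 6: 6×4 + 12×2 + 11×6 + 10×1 + 9×4 = 160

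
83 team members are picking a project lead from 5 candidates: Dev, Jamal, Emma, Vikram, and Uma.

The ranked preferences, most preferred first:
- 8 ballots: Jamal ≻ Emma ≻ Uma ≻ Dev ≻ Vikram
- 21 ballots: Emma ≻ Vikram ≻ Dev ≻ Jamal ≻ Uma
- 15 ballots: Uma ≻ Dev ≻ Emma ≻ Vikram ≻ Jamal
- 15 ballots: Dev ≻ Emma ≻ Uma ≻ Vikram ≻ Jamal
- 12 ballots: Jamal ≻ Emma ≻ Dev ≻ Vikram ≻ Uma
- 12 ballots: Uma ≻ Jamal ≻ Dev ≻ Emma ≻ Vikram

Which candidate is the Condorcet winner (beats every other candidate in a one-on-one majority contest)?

Dev vs Jamal: 51–32
Dev vs Emma: 42–41
Dev vs Vikram: 62–21
Dev vs Uma: 48–35
Dev beats every other candidate.

Dev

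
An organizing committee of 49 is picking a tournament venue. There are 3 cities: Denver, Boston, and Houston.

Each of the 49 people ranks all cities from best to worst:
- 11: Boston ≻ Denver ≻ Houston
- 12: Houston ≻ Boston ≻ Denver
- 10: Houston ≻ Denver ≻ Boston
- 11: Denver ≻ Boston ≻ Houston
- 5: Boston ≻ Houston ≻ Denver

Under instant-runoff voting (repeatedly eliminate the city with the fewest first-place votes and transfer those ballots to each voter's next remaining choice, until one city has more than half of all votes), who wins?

Boston

Round 1: Denver 11, Boston 16, Houston 22. Denver eliminated.
Round 2: Boston 27, Houston 22. Boston has a majority (≥25).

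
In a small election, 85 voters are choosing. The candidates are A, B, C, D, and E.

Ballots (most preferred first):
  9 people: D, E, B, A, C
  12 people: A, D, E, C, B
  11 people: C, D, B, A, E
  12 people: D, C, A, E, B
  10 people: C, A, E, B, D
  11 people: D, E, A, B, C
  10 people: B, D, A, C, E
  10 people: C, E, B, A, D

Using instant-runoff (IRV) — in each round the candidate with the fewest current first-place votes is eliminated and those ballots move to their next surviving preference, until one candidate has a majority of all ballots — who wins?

D

Round 1: A 12, B 10, C 31, D 32, E 0. E eliminated.
Round 2: A 12, B 10, C 31, D 32. B eliminated.
Round 3: A 12, C 31, D 42. A eliminated.
Round 4: C 31, D 54. D has a majority (≥43).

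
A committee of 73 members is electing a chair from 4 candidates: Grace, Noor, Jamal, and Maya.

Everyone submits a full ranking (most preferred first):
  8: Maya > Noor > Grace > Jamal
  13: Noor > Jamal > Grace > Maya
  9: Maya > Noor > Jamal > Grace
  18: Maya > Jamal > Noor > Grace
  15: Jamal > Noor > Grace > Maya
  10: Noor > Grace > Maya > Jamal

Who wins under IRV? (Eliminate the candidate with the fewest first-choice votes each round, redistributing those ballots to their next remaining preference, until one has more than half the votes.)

Noor

Round 1: Grace 0, Noor 23, Jamal 15, Maya 35. Grace eliminated.
Round 2: Noor 23, Jamal 15, Maya 35. Jamal eliminated.
Round 3: Noor 38, Maya 35. Noor has a majority (≥37).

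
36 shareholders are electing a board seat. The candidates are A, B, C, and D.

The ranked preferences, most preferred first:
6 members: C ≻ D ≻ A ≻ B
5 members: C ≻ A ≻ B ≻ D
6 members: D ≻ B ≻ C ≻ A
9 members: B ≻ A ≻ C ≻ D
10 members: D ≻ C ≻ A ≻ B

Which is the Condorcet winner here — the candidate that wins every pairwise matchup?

C

C vs A: 27–9
C vs B: 21–15
C vs D: 20–16
C beats every other candidate.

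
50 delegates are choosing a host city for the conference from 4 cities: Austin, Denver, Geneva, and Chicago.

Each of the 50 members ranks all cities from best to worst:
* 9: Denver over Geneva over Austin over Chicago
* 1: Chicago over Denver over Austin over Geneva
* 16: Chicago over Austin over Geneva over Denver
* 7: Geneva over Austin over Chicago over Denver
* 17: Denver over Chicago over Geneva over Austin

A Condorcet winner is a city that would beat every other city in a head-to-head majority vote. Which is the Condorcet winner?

Denver

Denver vs Austin: 27–23
Denver vs Geneva: 27–23
Denver vs Chicago: 26–24
Denver beats every other city.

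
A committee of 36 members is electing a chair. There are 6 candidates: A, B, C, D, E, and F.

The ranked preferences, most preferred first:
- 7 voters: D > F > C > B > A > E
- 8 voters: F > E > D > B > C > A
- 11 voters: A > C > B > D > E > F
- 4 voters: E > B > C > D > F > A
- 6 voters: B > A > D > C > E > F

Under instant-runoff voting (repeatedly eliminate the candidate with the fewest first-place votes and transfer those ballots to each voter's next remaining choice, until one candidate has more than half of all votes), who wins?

F

Round 1: A 11, B 6, C 0, D 7, E 4, F 8. C eliminated.
Round 2: A 11, B 6, D 7, E 4, F 8. E eliminated.
Round 3: A 11, B 10, D 7, F 8. D eliminated.
Round 4: A 11, B 10, F 15. B eliminated.
Round 5: A 17, F 19. F has a majority (≥19).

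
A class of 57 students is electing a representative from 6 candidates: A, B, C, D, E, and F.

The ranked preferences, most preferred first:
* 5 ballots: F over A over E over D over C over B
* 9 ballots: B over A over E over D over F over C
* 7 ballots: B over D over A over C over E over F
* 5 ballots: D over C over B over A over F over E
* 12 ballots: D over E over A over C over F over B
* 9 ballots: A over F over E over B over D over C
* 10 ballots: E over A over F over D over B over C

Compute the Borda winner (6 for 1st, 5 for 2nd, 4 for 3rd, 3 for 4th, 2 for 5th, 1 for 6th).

A

A: 5×5 + 9×5 + 7×4 + 5×3 + 12×4 + 9×6 + 10×5 = 265
B: 5×1 + 9×6 + 7×6 + 5×4 + 12×1 + 9×3 + 10×2 = 180
C: 5×2 + 9×1 + 7×3 + 5×5 + 12×3 + 9×1 + 10×1 = 120
D: 5×3 + 9×3 + 7×5 + 5×6 + 12×6 + 9×2 + 10×3 = 227
E: 5×4 + 9×4 + 7×2 + 5×1 + 12×5 + 9×4 + 10×6 = 231
F: 5×6 + 9×2 + 7×1 + 5×2 + 12×2 + 9×5 + 10×4 = 174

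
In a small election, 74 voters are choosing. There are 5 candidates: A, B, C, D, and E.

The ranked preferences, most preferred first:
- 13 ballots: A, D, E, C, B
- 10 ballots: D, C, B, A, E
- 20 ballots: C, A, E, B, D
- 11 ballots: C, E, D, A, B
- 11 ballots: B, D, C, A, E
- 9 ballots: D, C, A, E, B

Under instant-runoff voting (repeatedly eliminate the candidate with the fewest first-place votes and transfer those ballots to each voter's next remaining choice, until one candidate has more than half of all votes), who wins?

D

Round 1: A 13, B 11, C 31, D 19, E 0. E eliminated.
Round 2: A 13, B 11, C 31, D 19. B eliminated.
Round 3: A 13, C 31, D 30. A eliminated.
Round 4: C 31, D 43. D has a majority (≥38).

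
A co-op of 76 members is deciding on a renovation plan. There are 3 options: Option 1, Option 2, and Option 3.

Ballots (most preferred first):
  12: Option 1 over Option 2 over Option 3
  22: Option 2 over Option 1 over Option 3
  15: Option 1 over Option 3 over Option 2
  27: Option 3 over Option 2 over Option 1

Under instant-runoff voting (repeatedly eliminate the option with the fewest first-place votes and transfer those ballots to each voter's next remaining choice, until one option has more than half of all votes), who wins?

Round 1: Option 1 27, Option 2 22, Option 3 27. Option 2 eliminated.
Round 2: Option 1 49, Option 3 27. Option 1 has a majority (≥39).

Option 1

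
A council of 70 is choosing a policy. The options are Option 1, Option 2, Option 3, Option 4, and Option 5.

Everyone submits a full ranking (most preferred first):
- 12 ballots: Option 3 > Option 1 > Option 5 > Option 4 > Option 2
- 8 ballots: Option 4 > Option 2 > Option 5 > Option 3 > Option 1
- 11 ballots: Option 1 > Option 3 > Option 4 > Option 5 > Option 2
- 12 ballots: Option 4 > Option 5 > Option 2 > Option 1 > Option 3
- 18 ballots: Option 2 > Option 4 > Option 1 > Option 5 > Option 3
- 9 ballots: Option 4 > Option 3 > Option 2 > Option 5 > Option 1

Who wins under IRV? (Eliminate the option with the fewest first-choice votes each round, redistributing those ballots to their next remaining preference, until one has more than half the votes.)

Round 1: Option 1 11, Option 2 18, Option 3 12, Option 4 29, Option 5 0. Option 5 eliminated.
Round 2: Option 1 11, Option 2 18, Option 3 12, Option 4 29. Option 1 eliminated.
Round 3: Option 2 18, Option 3 23, Option 4 29. Option 2 eliminated.
Round 4: Option 3 23, Option 4 47. Option 4 has a majority (≥36).

Option 4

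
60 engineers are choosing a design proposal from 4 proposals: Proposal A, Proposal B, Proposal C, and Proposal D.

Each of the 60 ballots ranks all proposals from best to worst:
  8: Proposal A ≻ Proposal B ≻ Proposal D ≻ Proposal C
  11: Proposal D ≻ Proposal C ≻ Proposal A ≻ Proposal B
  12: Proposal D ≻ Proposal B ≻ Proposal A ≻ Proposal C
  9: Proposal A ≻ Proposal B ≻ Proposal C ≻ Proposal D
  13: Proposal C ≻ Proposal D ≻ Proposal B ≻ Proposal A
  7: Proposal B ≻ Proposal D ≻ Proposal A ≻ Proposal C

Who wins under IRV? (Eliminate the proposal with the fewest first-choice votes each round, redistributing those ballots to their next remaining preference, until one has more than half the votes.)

Proposal D

Round 1: Proposal A 17, Proposal B 7, Proposal C 13, Proposal D 23. Proposal B eliminated.
Round 2: Proposal A 17, Proposal C 13, Proposal D 30. Proposal C eliminated.
Round 3: Proposal A 17, Proposal D 43. Proposal D has a majority (≥31).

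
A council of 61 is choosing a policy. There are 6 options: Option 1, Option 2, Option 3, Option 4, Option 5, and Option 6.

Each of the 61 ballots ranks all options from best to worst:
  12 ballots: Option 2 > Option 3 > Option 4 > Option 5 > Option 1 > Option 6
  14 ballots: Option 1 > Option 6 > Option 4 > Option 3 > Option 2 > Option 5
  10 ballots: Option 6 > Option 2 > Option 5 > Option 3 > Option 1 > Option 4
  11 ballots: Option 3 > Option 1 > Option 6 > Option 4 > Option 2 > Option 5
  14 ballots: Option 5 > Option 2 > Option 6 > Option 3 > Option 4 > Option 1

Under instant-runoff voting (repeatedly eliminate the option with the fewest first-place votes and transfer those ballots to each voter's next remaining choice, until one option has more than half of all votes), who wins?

Option 2

Round 1: Option 1 14, Option 2 12, Option 3 11, Option 4 0, Option 5 14, Option 6 10. Option 4 eliminated.
Round 2: Option 1 14, Option 2 12, Option 3 11, Option 5 14, Option 6 10. Option 6 eliminated.
Round 3: Option 1 14, Option 2 22, Option 3 11, Option 5 14. Option 3 eliminated.
Round 4: Option 1 25, Option 2 22, Option 5 14. Option 5 eliminated.
Round 5: Option 1 25, Option 2 36. Option 2 has a majority (≥31).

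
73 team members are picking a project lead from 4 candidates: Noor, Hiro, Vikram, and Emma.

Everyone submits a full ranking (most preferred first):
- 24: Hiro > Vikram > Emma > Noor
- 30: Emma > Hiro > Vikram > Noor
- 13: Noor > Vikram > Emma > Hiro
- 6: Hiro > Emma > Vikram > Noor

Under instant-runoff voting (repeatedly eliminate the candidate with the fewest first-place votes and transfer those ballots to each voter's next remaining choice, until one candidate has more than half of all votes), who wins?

Emma

Round 1: Noor 13, Hiro 30, Vikram 0, Emma 30. Vikram eliminated.
Round 2: Noor 13, Hiro 30, Emma 30. Noor eliminated.
Round 3: Hiro 30, Emma 43. Emma has a majority (≥37).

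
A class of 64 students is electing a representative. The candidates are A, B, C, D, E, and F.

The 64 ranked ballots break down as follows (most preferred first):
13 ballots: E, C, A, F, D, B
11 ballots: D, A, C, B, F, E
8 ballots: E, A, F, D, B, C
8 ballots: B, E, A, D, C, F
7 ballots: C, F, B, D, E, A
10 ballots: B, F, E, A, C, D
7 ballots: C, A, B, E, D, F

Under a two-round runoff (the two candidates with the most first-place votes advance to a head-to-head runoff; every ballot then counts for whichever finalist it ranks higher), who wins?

Round 1 first-place votes: A 0, B 18, C 14, D 11, E 21, F 0. E and B advance.
Runoff: E is ranked above B on 21 ballots, B above E on 43.

B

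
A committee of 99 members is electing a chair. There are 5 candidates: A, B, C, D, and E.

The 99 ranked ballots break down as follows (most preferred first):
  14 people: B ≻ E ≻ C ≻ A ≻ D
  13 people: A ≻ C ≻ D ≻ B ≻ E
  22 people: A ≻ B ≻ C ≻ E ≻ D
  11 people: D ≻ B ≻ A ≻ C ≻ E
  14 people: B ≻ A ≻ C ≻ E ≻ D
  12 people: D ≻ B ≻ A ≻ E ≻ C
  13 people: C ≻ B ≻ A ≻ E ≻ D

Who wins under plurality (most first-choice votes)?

First-place votes: A 35, B 28, C 13, D 23, E 0.

A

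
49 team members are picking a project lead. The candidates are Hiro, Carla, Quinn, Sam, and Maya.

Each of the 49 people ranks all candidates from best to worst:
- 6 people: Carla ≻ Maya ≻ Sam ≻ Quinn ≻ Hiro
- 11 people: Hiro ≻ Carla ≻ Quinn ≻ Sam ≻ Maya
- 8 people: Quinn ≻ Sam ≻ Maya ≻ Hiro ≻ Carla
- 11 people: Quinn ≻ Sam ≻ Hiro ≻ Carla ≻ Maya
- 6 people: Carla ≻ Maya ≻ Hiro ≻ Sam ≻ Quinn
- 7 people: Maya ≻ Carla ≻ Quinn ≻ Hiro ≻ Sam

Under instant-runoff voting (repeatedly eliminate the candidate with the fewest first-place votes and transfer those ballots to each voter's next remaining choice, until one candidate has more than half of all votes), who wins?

Round 1: Hiro 11, Carla 12, Quinn 19, Sam 0, Maya 7. Sam eliminated.
Round 2: Hiro 11, Carla 12, Quinn 19, Maya 7. Maya eliminated.
Round 3: Hiro 11, Carla 19, Quinn 19. Hiro eliminated.
Round 4: Carla 30, Quinn 19. Carla has a majority (≥25).

Carla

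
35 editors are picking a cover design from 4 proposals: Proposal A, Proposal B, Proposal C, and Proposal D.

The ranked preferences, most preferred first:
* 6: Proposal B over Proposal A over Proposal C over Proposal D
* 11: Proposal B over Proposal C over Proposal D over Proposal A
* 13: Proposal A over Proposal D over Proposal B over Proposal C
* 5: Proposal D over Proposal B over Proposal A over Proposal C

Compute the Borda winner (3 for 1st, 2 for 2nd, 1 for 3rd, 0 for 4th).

Proposal A: 6×2 + 11×0 + 13×3 + 5×1 = 56
Proposal B: 6×3 + 11×3 + 13×1 + 5×2 = 74
Proposal C: 6×1 + 11×2 + 13×0 + 5×0 = 28
Proposal D: 6×0 + 11×1 + 13×2 + 5×3 = 52

Proposal B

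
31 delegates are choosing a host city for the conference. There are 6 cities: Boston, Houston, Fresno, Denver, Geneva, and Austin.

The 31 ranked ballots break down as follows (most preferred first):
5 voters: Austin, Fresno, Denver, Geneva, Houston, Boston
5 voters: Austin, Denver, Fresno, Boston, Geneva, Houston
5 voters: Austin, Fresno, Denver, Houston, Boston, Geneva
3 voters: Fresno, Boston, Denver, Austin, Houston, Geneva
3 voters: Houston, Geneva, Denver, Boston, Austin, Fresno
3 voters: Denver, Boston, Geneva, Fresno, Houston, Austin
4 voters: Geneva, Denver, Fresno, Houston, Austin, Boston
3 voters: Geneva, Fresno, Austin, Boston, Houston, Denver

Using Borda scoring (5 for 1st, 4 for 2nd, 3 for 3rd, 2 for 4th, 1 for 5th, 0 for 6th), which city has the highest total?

Boston: 5×0 + 5×2 + 5×1 + 3×4 + 3×2 + 3×4 + 4×0 + 3×2 = 51
Houston: 5×1 + 5×0 + 5×2 + 3×1 + 3×5 + 3×1 + 4×2 + 3×1 = 47
Fresno: 5×4 + 5×3 + 5×4 + 3×5 + 3×0 + 3×2 + 4×3 + 3×4 = 100
Denver: 5×3 + 5×4 + 5×3 + 3×3 + 3×3 + 3×5 + 4×4 + 3×0 = 99
Geneva: 5×2 + 5×1 + 5×0 + 3×0 + 3×4 + 3×3 + 4×5 + 3×5 = 71
Austin: 5×5 + 5×5 + 5×5 + 3×2 + 3×1 + 3×0 + 4×1 + 3×3 = 97

Fresno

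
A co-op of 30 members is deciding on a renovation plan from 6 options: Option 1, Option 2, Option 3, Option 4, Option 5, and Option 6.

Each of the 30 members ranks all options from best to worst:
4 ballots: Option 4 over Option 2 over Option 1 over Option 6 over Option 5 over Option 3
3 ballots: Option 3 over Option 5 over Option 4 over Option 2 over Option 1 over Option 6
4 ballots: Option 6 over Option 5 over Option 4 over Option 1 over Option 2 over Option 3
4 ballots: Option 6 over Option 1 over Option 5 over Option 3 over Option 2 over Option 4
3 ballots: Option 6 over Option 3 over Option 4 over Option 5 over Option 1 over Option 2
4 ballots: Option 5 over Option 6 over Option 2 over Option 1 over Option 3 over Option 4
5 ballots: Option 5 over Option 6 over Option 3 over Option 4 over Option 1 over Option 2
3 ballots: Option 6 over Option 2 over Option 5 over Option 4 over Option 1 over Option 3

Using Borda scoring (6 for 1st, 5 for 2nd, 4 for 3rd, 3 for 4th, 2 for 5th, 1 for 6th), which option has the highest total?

Option 6

Option 1: 4×4 + 3×2 + 4×3 + 4×5 + 3×2 + 4×3 + 5×2 + 3×2 = 88
Option 2: 4×5 + 3×3 + 4×2 + 4×2 + 3×1 + 4×4 + 5×1 + 3×5 = 84
Option 3: 4×1 + 3×6 + 4×1 + 4×3 + 3×5 + 4×2 + 5×4 + 3×1 = 84
Option 4: 4×6 + 3×4 + 4×4 + 4×1 + 3×4 + 4×1 + 5×3 + 3×3 = 96
Option 5: 4×2 + 3×5 + 4×5 + 4×4 + 3×3 + 4×6 + 5×6 + 3×4 = 134
Option 6: 4×3 + 3×1 + 4×6 + 4×6 + 3×6 + 4×5 + 5×5 + 3×6 = 144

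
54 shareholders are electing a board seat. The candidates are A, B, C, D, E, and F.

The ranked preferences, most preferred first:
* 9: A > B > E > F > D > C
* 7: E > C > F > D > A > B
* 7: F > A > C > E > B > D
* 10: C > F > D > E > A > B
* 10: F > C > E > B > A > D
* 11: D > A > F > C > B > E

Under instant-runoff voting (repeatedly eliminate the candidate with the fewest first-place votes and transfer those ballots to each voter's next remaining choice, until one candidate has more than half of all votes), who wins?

F

Round 1: A 9, B 0, C 10, D 11, E 7, F 17. B eliminated.
Round 2: A 9, C 10, D 11, E 7, F 17. E eliminated.
Round 3: A 9, C 17, D 11, F 17. A eliminated.
Round 4: C 17, D 11, F 26. D eliminated.
Round 5: C 17, F 37. F has a majority (≥28).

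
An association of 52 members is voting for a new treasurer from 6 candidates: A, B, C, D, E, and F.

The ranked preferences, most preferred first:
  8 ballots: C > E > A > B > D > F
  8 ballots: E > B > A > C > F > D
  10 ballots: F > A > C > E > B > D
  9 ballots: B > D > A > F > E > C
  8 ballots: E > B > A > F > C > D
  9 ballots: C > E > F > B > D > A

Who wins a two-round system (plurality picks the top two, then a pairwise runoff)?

C

Round 1 first-place votes: A 0, B 9, C 17, D 0, E 16, F 10. C and E advance.
Runoff: C is ranked above E on 27 ballots, E above C on 25.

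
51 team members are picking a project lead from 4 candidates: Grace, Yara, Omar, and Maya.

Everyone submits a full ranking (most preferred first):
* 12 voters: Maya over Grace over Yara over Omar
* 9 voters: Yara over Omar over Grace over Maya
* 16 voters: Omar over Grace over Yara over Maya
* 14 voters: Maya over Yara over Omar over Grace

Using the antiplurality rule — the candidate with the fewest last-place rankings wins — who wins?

Yara

Last-place votes: Grace 14, Yara 0, Omar 12, Maya 25.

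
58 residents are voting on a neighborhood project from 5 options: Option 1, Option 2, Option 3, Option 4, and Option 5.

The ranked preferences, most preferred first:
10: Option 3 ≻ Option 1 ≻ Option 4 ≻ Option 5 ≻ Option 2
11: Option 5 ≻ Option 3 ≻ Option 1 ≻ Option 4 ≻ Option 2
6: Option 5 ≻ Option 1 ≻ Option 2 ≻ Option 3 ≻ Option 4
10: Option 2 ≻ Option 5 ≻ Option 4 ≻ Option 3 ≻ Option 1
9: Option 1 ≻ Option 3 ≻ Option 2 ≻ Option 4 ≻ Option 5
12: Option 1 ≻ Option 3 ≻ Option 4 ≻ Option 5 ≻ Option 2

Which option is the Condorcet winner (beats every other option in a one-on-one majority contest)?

Option 3

Option 3 vs Option 1: 31–27
Option 3 vs Option 2: 42–16
Option 3 vs Option 4: 48–10
Option 3 vs Option 5: 31–27
Option 3 beats every other option.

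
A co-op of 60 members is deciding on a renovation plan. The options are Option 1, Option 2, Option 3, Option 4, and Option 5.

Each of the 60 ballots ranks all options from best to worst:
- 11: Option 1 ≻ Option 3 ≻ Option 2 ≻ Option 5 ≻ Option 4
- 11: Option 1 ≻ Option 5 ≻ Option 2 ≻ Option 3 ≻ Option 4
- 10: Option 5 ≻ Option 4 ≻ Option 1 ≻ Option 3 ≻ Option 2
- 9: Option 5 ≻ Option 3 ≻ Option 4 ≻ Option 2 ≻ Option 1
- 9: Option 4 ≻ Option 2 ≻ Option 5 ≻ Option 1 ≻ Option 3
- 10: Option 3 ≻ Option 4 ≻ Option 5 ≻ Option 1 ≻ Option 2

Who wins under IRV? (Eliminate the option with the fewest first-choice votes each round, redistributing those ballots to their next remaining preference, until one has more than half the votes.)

Round 1: Option 1 22, Option 2 0, Option 3 10, Option 4 9, Option 5 19. Option 2 eliminated.
Round 2: Option 1 22, Option 3 10, Option 4 9, Option 5 19. Option 4 eliminated.
Round 3: Option 1 22, Option 3 10, Option 5 28. Option 3 eliminated.
Round 4: Option 1 22, Option 5 38. Option 5 has a majority (≥31).

Option 5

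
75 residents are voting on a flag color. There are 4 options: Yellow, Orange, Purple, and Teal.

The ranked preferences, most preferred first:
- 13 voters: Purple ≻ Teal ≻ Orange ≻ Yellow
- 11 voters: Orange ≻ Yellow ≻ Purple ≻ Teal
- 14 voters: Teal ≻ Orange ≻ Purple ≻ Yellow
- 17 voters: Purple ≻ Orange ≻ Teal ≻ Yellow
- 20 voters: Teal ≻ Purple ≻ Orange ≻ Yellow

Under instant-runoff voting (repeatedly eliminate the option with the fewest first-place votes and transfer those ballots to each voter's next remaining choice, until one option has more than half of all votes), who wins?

Round 1: Yellow 0, Orange 11, Purple 30, Teal 34. Yellow eliminated.
Round 2: Orange 11, Purple 30, Teal 34. Orange eliminated.
Round 3: Purple 41, Teal 34. Purple has a majority (≥38).

Purple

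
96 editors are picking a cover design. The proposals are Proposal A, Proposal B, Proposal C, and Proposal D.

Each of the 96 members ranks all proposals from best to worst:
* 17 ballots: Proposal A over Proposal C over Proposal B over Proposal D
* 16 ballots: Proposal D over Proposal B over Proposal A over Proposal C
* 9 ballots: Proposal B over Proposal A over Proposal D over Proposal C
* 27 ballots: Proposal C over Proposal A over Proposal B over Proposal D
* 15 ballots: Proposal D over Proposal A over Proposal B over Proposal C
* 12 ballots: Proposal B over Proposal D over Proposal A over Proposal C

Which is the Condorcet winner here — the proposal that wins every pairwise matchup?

Proposal A vs Proposal B: 59–37
Proposal A vs Proposal C: 69–27
Proposal A vs Proposal D: 53–43
Proposal A beats every other proposal.

Proposal A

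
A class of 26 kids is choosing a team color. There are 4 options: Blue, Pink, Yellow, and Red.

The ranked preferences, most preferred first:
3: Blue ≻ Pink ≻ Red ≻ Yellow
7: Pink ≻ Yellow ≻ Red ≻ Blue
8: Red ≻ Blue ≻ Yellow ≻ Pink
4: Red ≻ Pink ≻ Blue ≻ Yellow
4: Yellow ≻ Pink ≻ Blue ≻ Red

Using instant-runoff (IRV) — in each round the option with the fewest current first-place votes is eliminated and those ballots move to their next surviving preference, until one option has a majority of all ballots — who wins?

Round 1: Blue 3, Pink 7, Yellow 4, Red 12. Blue eliminated.
Round 2: Pink 10, Yellow 4, Red 12. Yellow eliminated.
Round 3: Pink 14, Red 12. Pink has a majority (≥14).

Pink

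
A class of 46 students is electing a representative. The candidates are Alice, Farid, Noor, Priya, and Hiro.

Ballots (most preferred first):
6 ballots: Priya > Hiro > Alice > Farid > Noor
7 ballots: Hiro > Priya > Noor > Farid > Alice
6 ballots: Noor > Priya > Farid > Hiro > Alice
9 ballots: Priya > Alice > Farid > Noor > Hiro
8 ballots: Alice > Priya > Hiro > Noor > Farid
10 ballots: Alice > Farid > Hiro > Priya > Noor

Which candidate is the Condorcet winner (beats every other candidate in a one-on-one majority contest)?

Priya vs Alice: 28–18
Priya vs Farid: 36–10
Priya vs Noor: 40–6
Priya vs Hiro: 29–17
Priya beats every other candidate.

Priya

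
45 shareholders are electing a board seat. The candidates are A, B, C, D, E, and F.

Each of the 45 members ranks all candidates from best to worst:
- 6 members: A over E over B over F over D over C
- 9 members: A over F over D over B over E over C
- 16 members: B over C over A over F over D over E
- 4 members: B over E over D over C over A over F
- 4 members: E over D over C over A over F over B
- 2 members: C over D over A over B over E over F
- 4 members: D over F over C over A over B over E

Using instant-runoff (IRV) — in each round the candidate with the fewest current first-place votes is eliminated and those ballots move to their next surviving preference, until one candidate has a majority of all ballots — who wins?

A

Round 1: A 15, B 20, C 2, D 4, E 4, F 0. F eliminated.
Round 2: A 15, B 20, C 2, D 4, E 4. C eliminated.
Round 3: A 15, B 20, D 6, E 4. E eliminated.
Round 4: A 15, B 20, D 10. D eliminated.
Round 5: A 25, B 20. A has a majority (≥23).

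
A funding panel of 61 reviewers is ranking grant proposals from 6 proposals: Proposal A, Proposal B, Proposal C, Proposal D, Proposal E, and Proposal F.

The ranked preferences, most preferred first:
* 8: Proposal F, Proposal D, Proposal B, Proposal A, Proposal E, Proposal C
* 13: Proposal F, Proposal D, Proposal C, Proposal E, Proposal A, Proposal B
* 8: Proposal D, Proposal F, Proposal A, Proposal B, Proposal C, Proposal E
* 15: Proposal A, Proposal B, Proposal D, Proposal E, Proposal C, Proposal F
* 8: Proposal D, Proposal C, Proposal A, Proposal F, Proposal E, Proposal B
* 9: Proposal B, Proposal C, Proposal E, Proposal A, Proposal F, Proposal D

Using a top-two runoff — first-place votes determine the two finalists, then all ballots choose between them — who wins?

Round 1 first-place votes: Proposal A 15, Proposal B 9, Proposal C 0, Proposal D 16, Proposal E 0, Proposal F 21. Proposal F and Proposal D advance.
Runoff: Proposal F is ranked above Proposal D on 30 ballots, Proposal D above Proposal F on 31.

Proposal D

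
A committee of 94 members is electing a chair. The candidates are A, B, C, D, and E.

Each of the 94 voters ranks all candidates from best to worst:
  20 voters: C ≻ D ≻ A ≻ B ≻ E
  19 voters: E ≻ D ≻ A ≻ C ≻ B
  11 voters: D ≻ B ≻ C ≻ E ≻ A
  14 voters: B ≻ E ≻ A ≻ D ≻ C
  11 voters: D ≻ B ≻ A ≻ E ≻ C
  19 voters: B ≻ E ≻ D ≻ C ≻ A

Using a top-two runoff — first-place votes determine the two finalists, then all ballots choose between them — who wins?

D

Round 1 first-place votes: A 0, B 33, C 20, D 22, E 19. B and D advance.
Runoff: B is ranked above D on 33 ballots, D above B on 61.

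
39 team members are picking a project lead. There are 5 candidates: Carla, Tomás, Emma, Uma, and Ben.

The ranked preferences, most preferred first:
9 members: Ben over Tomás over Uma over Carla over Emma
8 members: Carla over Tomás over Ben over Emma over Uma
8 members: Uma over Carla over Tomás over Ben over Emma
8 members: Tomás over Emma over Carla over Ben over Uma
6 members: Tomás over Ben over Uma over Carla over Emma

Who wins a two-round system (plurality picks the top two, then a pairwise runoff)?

Round 1 first-place votes: Carla 8, Tomás 14, Emma 0, Uma 8, Ben 9. Tomás and Ben advance.
Runoff: Tomás is ranked above Ben on 30 ballots, Ben above Tomás on 9.

Tomás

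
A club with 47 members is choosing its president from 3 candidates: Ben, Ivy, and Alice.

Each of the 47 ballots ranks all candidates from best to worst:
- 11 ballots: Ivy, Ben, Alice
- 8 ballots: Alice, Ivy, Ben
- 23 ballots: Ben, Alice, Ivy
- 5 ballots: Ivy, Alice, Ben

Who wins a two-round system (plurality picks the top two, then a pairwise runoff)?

Round 1 first-place votes: Ben 23, Ivy 16, Alice 8. Ben and Ivy advance.
Runoff: Ben is ranked above Ivy on 23 ballots, Ivy above Ben on 24.

Ivy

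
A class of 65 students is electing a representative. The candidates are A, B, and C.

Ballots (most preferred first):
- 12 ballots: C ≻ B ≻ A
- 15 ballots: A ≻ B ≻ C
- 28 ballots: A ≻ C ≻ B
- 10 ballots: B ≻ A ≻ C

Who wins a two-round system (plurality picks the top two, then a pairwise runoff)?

Round 1 first-place votes: A 43, B 10, C 12. A and C advance.
Runoff: A is ranked above C on 53 ballots, C above A on 12.

A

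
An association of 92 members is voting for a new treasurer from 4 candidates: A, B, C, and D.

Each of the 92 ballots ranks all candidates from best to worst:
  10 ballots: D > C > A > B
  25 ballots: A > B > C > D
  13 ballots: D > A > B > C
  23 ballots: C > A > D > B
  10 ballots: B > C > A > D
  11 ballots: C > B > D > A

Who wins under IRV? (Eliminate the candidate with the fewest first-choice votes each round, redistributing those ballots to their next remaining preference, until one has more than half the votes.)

C

Round 1: A 25, B 10, C 34, D 23. B eliminated.
Round 2: A 25, C 44, D 23. D eliminated.
Round 3: A 38, C 54. C has a majority (≥47).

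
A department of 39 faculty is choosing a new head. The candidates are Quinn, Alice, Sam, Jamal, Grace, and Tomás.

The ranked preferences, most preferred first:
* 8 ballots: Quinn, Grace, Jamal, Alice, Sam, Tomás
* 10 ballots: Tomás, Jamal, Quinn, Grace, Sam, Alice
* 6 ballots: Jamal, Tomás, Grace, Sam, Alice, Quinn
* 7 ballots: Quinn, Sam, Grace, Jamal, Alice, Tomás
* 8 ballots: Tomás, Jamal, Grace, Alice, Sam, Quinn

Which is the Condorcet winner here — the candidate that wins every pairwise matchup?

Jamal vs Quinn: 24–15
Jamal vs Alice: 39–0
Jamal vs Sam: 32–7
Jamal vs Grace: 24–15
Jamal vs Tomás: 21–18
Jamal beats every other candidate.

Jamal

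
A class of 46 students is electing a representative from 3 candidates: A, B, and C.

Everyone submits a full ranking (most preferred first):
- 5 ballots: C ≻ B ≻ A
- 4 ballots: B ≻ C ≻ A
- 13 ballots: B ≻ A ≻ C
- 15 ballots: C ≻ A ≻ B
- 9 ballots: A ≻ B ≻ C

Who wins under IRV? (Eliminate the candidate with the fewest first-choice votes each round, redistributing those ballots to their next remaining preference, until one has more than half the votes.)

B

Round 1: A 9, B 17, C 20. A eliminated.
Round 2: B 26, C 20. B has a majority (≥24).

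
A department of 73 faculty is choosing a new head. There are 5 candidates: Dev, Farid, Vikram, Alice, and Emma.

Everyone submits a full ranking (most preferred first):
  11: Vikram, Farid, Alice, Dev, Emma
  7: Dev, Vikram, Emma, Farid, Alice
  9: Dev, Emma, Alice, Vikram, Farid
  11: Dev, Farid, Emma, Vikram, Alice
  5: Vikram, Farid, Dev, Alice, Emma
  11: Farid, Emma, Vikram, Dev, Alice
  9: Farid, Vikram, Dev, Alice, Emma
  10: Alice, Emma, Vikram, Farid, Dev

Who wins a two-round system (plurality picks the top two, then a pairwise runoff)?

Round 1 first-place votes: Dev 27, Farid 20, Vikram 16, Alice 10, Emma 0. Dev and Farid advance.
Runoff: Dev is ranked above Farid on 27 ballots, Farid above Dev on 46.

Farid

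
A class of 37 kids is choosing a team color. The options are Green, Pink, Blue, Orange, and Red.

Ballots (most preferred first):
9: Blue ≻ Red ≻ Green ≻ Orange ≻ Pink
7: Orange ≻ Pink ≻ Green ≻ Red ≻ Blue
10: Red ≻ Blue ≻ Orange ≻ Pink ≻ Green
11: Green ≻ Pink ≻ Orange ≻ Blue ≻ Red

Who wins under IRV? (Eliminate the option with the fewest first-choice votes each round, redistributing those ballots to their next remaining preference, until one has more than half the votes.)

Red

Round 1: Green 11, Pink 0, Blue 9, Orange 7, Red 10. Pink eliminated.
Round 2: Green 11, Blue 9, Orange 7, Red 10. Orange eliminated.
Round 3: Green 18, Blue 9, Red 10. Blue eliminated.
Round 4: Green 18, Red 19. Red has a majority (≥19).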